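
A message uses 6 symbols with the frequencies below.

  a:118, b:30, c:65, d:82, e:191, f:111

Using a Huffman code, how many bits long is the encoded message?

1466

Merge the two smallest weights repeatedly:
b(30) + c(65) → 95
d(82) + 95 → 177
f(111) + a(118) → 229
177 + e(191) → 368
229 + 368 → 597
The encoded length is the sum of every internal node's weight: 95 + 177 + 229 + 368 + 597 = 1466 bits.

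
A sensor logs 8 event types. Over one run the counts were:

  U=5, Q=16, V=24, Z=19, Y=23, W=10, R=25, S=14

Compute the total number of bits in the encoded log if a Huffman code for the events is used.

398

Merge the two smallest weights repeatedly:
U(5) + W(10) → 15
S(14) + 15 → 29
Q(16) + Z(19) → 35
Y(23) + V(24) → 47
R(25) + 29 → 54
35 + 47 → 82
54 + 82 → 136
The encoded length is the sum of every internal node's weight: 15 + 29 + 35 + 47 + 54 + 82 + 136 = 398 bits.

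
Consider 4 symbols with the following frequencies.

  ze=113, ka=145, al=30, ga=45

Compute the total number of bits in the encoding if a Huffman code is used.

Merge the two smallest weights repeatedly:
al(30) + ga(45) → 75
75 + ze(113) → 188
ka(145) + 188 → 333
The encoded length is the sum of every internal node's weight: 75 + 188 + 333 = 596 bits.

596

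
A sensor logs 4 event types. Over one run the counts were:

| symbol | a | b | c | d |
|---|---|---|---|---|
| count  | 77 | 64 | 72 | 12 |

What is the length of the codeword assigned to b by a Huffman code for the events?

Repeatedly merge the two smallest:
merge d(12) and b(64): 76
merge c(72) and 76: 148
merge a(77) and 148: 225
b's leaf is at depth 3, giving a 3-bit codeword.

3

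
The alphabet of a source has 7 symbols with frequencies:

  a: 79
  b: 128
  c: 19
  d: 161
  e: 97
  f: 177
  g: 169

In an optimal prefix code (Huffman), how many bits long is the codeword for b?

3

Huffman merges, smallest pair first:
c(19) + a(79) → 98
e(97) + 98 → 195
b(128) + d(161) → 289
g(169) + f(177) → 346
195 + 289 → 484
346 + 484 → 830
The subtree containing b is merged 3 times, so code length = 3.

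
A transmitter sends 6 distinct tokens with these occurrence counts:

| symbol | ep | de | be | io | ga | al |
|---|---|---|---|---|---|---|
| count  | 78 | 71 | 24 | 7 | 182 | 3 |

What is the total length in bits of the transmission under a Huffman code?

Merge the two smallest weights repeatedly:
merge al(3) and io(7): 10
merge 10 and be(24): 34
merge 34 and de(71): 105
merge ep(78) and 105: 183
merge ga(182) and 183: 365
The encoded length is the sum of every internal node's weight: 10 + 34 + 105 + 183 + 365 = 697 bits.

697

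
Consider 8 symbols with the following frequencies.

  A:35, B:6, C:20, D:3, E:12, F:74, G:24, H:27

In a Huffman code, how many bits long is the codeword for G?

3

Repeatedly merge the two smallest:
combine D(3), B(6) → 9
combine 9, E(12) → 21
combine C(20), 21 → 41
combine G(24), H(27) → 51
combine A(35), 41 → 76
combine 51, F(74) → 125
combine 76, 125 → 201
The subtree containing G is merged 3 times, so code length = 3.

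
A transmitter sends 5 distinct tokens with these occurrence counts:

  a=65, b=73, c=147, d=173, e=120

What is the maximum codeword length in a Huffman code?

Merge the two lowest-weight nodes at each step:
combine a(65), b(73) → 138
combine e(120), 138 → 258
combine c(147), d(173) → 320
combine 258, 320 → 578
The rarest symbols sit at the bottom; the longest codeword is 3 bits.

3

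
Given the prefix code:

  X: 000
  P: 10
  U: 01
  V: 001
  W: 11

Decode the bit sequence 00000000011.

XXXW

Read left to right; each codeword is recognised as soon as it completes (prefix code):
  000→X | 000→X | 000→X | 11→W
Decoded message: XXXW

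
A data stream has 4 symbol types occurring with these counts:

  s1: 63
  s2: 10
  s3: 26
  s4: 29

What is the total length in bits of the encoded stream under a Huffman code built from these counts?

229

Greedily combine the two least-frequent nodes:
merge s2(10) and s3(26): 36
merge s4(29) and 36: 65
merge s1(63) and 65: 128
The encoded length is the sum of every internal node's weight: 36 + 65 + 128 = 229 bits.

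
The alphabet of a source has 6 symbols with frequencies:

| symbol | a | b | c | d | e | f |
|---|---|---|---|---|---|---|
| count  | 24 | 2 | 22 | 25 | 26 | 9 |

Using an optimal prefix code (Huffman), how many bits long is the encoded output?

Greedily combine the two least-frequent nodes:
combine b(2), f(9) → 11
combine 11, c(22) → 33
combine a(24), d(25) → 49
combine e(26), 33 → 59
combine 49, 59 → 108
The encoded length is the sum of every internal node's weight: 11 + 33 + 49 + 59 + 108 = 260 bits.

260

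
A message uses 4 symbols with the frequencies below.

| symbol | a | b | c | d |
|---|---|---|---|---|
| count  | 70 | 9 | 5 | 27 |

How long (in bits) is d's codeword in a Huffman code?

Build the tree from the bottom:
c(5) + b(9) → 14
14 + d(27) → 41
41 + a(70) → 111
d's leaf is at depth 2, giving a 2-bit codeword.

2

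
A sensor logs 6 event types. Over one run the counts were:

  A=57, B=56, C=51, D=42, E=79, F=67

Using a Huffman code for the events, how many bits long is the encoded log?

Merge the two smallest weights repeatedly:
combine D(42), C(51) → 93
combine B(56), A(57) → 113
combine F(67), E(79) → 146
combine 93, 113 → 206
combine 146, 206 → 352
Each symbol's bit-cost is frequency × depth; summing gives 910 bits (equivalently 93 + 113 + 146 + 206 + 352).

910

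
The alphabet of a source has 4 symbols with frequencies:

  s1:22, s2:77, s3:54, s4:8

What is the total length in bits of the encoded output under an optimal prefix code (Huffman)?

Greedily combine the two least-frequent nodes:
s4(8) + s1(22) → 30
30 + s3(54) → 84
s2(77) + 84 → 161
Total encoded bits = sum of merged weights = 30 + 84 + 161 = 275.

275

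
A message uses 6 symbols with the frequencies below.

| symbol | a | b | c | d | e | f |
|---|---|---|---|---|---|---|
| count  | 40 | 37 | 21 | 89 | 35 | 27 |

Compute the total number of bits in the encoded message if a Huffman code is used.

Greedily combine the two least-frequent nodes:
merge c(21) and f(27): 48
merge e(35) and b(37): 72
merge a(40) and 48: 88
merge 72 and 88: 160
merge d(89) and 160: 249
Total encoded bits = sum of merged weights = 48 + 72 + 88 + 160 + 249 = 617.

617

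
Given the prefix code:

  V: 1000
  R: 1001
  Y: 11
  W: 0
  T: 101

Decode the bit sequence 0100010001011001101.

Read left to right; each codeword is recognised as soon as it completes (prefix code):
  0→W | 1000→V | 1000→V | 101→T | 1001→R | 101→T
Decoded message: WVVTRT

WVVTRT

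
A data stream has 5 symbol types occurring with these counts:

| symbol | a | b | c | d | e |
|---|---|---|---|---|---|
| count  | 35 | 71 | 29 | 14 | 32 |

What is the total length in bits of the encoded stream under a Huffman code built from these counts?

Build the Huffman tree bottom-up:
merge d(14) and c(29): 43
merge e(32) and a(35): 67
merge 43 and 67: 110
merge b(71) and 110: 181
Total encoded bits = sum of merged weights = 43 + 67 + 110 + 181 = 401.

401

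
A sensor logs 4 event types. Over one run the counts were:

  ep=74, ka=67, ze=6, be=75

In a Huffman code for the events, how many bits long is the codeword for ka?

3

Repeatedly merge the two smallest:
merge ze(6) and ka(67): 73
merge 73 and ep(74): 147
merge be(75) and 147: 222
The subtree containing ka is merged 3 times, so code length = 3.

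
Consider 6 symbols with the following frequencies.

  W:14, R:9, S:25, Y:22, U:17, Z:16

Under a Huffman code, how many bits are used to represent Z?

3

Repeatedly merge the two smallest:
combine R(9), W(14) → 23
combine Z(16), U(17) → 33
combine Y(22), 23 → 45
combine S(25), 33 → 58
combine 45, 58 → 103
Z sits 3 levels below the root, so its codeword is 3 bits.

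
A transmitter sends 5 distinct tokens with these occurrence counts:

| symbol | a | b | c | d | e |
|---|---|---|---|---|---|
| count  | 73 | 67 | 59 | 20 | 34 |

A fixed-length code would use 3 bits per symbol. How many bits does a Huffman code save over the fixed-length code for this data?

199

Fixed-length: 3 bits × 253 symbols = 759 bits.
Huffman merges:
combine d(20), e(34) → 54
combine 54, c(59) → 113
combine b(67), a(73) → 140
combine 113, 140 → 253
Huffman total = 54 + 113 + 140 + 253 = 560 bits.
Saving = 759 − 560 = 199 bits.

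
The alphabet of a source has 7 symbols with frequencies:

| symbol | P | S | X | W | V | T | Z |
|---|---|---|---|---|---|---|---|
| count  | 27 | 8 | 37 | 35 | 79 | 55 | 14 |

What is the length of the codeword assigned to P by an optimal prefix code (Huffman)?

Repeatedly merge the two smallest:
combine S(8), Z(14) → 22
combine 22, P(27) → 49
combine W(35), X(37) → 72
combine 49, T(55) → 104
combine 72, V(79) → 151
combine 104, 151 → 255
P's leaf is at depth 3, giving a 3-bit codeword.

3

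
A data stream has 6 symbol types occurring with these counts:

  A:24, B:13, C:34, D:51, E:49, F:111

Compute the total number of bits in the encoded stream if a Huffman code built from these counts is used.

661

Build the Huffman tree bottom-up:
B(13) + A(24) → 37
C(34) + 37 → 71
E(49) + D(51) → 100
71 + 100 → 171
F(111) + 171 → 282
Each symbol's bit-cost is frequency × depth; summing gives 661 bits (equivalently 37 + 71 + 100 + 171 + 282).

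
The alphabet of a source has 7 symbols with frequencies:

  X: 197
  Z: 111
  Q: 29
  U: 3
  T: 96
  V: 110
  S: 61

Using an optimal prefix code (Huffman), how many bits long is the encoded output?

Build the Huffman tree bottom-up:
merge U(3) and Q(29): 32
merge 32 and S(61): 93
merge 93 and T(96): 189
merge V(110) and Z(111): 221
merge 189 and X(197): 386
merge 221 and 386: 607
Each symbol's bit-cost is frequency × depth; summing gives 1528 bits (equivalently 32 + 93 + 189 + 221 + 386 + 607).

1528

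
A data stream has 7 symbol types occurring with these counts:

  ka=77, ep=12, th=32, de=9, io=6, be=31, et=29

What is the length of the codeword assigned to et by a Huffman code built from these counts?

3

Repeatedly merge the two smallest:
combine io(6), de(9) → 15
combine ep(12), 15 → 27
combine 27, et(29) → 56
combine be(31), th(32) → 63
combine 56, 63 → 119
combine ka(77), 119 → 196
The subtree containing et is merged 3 times, so code length = 3.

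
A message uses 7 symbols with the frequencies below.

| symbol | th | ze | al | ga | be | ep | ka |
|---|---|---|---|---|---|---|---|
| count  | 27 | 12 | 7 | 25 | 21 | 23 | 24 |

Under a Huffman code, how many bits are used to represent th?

2

Huffman merges, smallest pair first:
al(7) + ze(12) → 19
19 + be(21) → 40
ep(23) + ka(24) → 47
ga(25) + th(27) → 52
40 + 47 → 87
52 + 87 → 139
The subtree containing th is merged 2 times, so code length = 2.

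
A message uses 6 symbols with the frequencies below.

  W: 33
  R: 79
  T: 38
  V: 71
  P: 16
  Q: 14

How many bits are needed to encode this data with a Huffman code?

595

Greedily combine the two least-frequent nodes:
merge Q(14) and P(16): 30
merge 30 and W(33): 63
merge T(38) and 63: 101
merge V(71) and R(79): 150
merge 101 and 150: 251
Total encoded bits = sum of merged weights = 30 + 63 + 101 + 150 + 251 = 595.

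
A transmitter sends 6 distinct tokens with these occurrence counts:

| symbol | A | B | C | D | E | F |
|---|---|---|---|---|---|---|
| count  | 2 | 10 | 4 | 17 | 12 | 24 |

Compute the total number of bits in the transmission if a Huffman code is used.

160

Merge the two smallest weights repeatedly:
A(2) + C(4) → 6
6 + B(10) → 16
E(12) + 16 → 28
D(17) + F(24) → 41
28 + 41 → 69
Each symbol's bit-cost is frequency × depth; summing gives 160 bits (equivalently 6 + 16 + 28 + 41 + 69).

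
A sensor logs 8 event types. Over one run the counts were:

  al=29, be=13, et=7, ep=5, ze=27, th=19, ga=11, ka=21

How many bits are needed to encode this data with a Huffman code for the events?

Build the Huffman tree bottom-up:
combine ep(5), et(7) → 12
combine ga(11), 12 → 23
combine be(13), th(19) → 32
combine ka(21), 23 → 44
combine ze(27), al(29) → 56
combine 32, 44 → 76
combine 56, 76 → 132
Total encoded bits = sum of merged weights = 12 + 23 + 32 + 44 + 56 + 76 + 132 = 375.

375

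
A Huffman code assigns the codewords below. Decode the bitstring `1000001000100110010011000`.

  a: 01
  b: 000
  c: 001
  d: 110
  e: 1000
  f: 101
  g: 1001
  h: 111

Read left to right; each codeword is recognised as soon as it completes (prefix code):
  1000→e | 001→c | 000→b | 1001→g | 1001→g | 001→c | 1000→e
Decoded message: ecbggce

ecbggce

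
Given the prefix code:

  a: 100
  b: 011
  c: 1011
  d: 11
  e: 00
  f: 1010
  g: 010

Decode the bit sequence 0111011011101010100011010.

bcbffedg

Read left to right; each codeword is recognised as soon as it completes (prefix code):
  011→b | 1011→c | 011→b | 1010→f | 1010→f | 00→e | 11→d | 010→g
Decoded message: bcbffedg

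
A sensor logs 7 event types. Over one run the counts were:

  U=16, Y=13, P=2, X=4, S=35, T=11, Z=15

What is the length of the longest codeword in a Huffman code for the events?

5

Merge the two lowest-weight nodes at each step:
merge P(2) and X(4): 6
merge 6 and T(11): 17
merge Y(13) and Z(15): 28
merge U(16) and 17: 33
merge 28 and 33: 61
merge S(35) and 61: 96
Maximum depth reached is 5.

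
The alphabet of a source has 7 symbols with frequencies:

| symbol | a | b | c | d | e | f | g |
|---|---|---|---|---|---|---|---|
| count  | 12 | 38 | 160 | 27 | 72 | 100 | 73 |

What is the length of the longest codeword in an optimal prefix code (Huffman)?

4

Merge the two lowest-weight nodes at each step:
a(12) + d(27) → 39
b(38) + 39 → 77
e(72) + g(73) → 145
77 + f(100) → 177
145 + c(160) → 305
177 + 305 → 482
The rarest symbols sit at the bottom; the longest codeword is 4 bits.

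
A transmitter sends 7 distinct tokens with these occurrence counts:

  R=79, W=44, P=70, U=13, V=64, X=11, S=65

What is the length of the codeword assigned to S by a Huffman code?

3

Repeatedly merge the two smallest:
combine X(11), U(13) → 24
combine 24, W(44) → 68
combine V(64), S(65) → 129
combine 68, P(70) → 138
combine R(79), 129 → 208
combine 138, 208 → 346
The subtree containing S is merged 3 times, so code length = 3.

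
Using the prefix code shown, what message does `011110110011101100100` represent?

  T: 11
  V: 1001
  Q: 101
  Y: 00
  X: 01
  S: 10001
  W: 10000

Read left to right; each codeword is recognised as soon as it completes (prefix code):
  01→X | 11→T | 101→Q | 1001→V | 11→T | 01→X | 1001→V | 00→Y
Decoded message: XTQVTXVY

XTQVTXVY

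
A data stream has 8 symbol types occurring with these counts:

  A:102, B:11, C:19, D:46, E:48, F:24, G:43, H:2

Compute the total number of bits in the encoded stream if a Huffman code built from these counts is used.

780

Build the Huffman tree bottom-up:
H(2) + B(11) → 13
13 + C(19) → 32
F(24) + 32 → 56
G(43) + D(46) → 89
E(48) + 56 → 104
89 + A(102) → 191
104 + 191 → 295
Total encoded bits = sum of merged weights = 13 + 32 + 56 + 89 + 104 + 191 + 295 = 780.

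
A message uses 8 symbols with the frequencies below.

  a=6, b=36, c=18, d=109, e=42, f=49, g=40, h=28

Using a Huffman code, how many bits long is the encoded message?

Greedily combine the two least-frequent nodes:
merge a(6) and c(18): 24
merge 24 and h(28): 52
merge b(36) and g(40): 76
merge e(42) and f(49): 91
merge 52 and 76: 128
merge 91 and d(109): 200
merge 128 and 200: 328
The encoded length is the sum of every internal node's weight: 24 + 52 + 76 + 91 + 128 + 200 + 328 = 899 bits.

899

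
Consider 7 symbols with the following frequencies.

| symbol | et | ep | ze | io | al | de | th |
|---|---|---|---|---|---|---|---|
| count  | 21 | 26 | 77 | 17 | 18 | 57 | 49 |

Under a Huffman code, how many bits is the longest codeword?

4

Merge the two lowest-weight nodes at each step:
io(17) + al(18) → 35
et(21) + ep(26) → 47
35 + 47 → 82
th(49) + de(57) → 106
ze(77) + 82 → 159
106 + 159 → 265
The first pair merged (io, al) ends up deepest, at depth 4.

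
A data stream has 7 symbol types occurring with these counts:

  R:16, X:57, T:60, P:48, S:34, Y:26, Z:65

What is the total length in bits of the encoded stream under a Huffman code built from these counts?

Greedily combine the two least-frequent nodes:
R(16) + Y(26) → 42
S(34) + 42 → 76
P(48) + X(57) → 105
T(60) + Z(65) → 125
76 + 105 → 181
125 + 181 → 306
The encoded length is the sum of every internal node's weight: 42 + 76 + 105 + 125 + 181 + 306 = 835 bits.

835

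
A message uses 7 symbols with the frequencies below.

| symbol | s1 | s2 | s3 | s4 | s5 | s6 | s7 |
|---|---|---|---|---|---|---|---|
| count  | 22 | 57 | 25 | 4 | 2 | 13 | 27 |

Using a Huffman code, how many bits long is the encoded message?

Build the Huffman tree bottom-up:
combine s5(2), s4(4) → 6
combine 6, s6(13) → 19
combine 19, s1(22) → 41
combine s3(25), s7(27) → 52
combine 41, 52 → 93
combine s2(57), 93 → 150
The encoded length is the sum of every internal node's weight: 6 + 19 + 41 + 52 + 93 + 150 = 361 bits.

361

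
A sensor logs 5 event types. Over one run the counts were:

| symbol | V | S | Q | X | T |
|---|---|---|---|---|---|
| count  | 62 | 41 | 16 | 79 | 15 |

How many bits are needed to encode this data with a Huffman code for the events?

Greedily combine the two least-frequent nodes:
T(15) + Q(16) → 31
31 + S(41) → 72
V(62) + 72 → 134
X(79) + 134 → 213
The encoded length is the sum of every internal node's weight: 31 + 72 + 134 + 213 = 450 bits.

450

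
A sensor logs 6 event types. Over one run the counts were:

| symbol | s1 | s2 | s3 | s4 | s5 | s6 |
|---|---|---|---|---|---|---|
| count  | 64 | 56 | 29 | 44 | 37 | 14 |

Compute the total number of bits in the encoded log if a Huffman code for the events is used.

Merge the two smallest weights repeatedly:
combine s6(14), s3(29) → 43
combine s5(37), 43 → 80
combine s4(44), s2(56) → 100
combine s1(64), 80 → 144
combine 100, 144 → 244
Each symbol's bit-cost is frequency × depth; summing gives 611 bits (equivalently 43 + 80 + 100 + 144 + 244).

611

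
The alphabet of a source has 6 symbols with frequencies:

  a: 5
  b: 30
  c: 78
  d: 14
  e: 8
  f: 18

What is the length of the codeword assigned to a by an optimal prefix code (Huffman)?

Build the tree from the bottom:
merge a(5) and e(8): 13
merge 13 and d(14): 27
merge f(18) and 27: 45
merge b(30) and 45: 75
merge 75 and c(78): 153
The subtree containing a is merged 5 times, so code length = 5.

5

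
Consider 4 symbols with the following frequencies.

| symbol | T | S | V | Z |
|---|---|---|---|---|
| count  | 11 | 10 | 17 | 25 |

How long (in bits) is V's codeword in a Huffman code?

Build the tree from the bottom:
S(10) + T(11) → 21
V(17) + 21 → 38
Z(25) + 38 → 63
The subtree containing V is merged 2 times, so code length = 2.

2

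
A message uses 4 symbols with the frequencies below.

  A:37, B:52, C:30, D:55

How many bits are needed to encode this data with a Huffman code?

Build the Huffman tree bottom-up:
merge C(30) and A(37): 67
merge B(52) and D(55): 107
merge 67 and 107: 174
Total encoded bits = sum of merged weights = 67 + 107 + 174 = 348.

348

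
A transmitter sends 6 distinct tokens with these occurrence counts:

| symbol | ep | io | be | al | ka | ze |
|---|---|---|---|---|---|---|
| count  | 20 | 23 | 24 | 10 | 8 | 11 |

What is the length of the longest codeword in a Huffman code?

Merge the two lowest-weight nodes at each step:
merge ka(8) and al(10): 18
merge ze(11) and 18: 29
merge ep(20) and io(23): 43
merge be(24) and 29: 53
merge 43 and 53: 96
Maximum depth reached is 4.

4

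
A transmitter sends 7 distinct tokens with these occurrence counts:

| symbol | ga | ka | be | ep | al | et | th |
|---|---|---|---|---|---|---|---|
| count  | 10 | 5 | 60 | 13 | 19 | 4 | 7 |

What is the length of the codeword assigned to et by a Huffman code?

5

Repeatedly merge the two smallest:
et(4) + ka(5) → 9
th(7) + 9 → 16
ga(10) + ep(13) → 23
16 + al(19) → 35
23 + 35 → 58
58 + be(60) → 118
The subtree containing et is merged 5 times, so code length = 5.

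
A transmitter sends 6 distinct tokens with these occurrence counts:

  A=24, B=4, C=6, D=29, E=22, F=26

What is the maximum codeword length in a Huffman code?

4

Merge the two lowest-weight nodes at each step:
combine B(4), C(6) → 10
combine 10, E(22) → 32
combine A(24), F(26) → 50
combine D(29), 32 → 61
combine 50, 61 → 111
The first pair merged (B, C) ends up deepest, at depth 4.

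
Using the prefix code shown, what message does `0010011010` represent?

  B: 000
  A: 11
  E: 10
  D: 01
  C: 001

Read left to right; each codeword is recognised as soon as it completes (prefix code):
  001→C | 001→C | 10→E | 10→E
Decoded message: CCEE

CCEE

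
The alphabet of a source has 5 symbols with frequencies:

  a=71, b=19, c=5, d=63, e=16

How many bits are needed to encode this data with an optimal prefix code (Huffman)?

Merge the two smallest weights repeatedly:
c(5) + e(16) → 21
b(19) + 21 → 40
40 + d(63) → 103
a(71) + 103 → 174
Each symbol's bit-cost is frequency × depth; summing gives 338 bits (equivalently 21 + 40 + 103 + 174).

338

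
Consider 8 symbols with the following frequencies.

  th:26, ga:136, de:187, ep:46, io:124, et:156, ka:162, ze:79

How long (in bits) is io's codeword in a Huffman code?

Repeatedly merge the two smallest:
th(26) + ep(46) → 72
72 + ze(79) → 151
io(124) + ga(136) → 260
151 + et(156) → 307
ka(162) + de(187) → 349
260 + 307 → 567
349 + 567 → 916
io's leaf is at depth 3, giving a 3-bit codeword.

3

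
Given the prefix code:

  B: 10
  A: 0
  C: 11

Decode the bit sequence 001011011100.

AABCACBA

Read left to right; each codeword is recognised as soon as it completes (prefix code):
  0→A | 0→A | 10→B | 11→C | 0→A | 11→C | 10→B | 0→A
Decoded message: AABCACBA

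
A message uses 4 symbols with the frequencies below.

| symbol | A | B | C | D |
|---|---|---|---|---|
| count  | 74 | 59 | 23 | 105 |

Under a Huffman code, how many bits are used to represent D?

1

Repeatedly merge the two smallest:
C(23) + B(59) → 82
A(74) + 82 → 156
D(105) + 156 → 261
D is merged only at the final step, so code length = 1.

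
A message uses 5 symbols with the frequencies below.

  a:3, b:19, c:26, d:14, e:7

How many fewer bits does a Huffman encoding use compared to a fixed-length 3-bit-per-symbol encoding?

Fixed-length: 3 bits × 69 symbols = 207 bits.
Huffman merges:
a(3) + e(7) → 10
10 + d(14) → 24
b(19) + 24 → 43
c(26) + 43 → 69
Huffman total = 10 + 24 + 43 + 69 = 146 bits.
Saving = 207 − 146 = 61 bits.

61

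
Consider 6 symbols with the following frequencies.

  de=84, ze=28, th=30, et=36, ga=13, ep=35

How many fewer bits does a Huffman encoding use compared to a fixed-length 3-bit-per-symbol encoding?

Fixed-length: 3 bits × 226 symbols = 678 bits.
Huffman merges:
merge ga(13) and ze(28): 41
merge th(30) and ep(35): 65
merge et(36) and 41: 77
merge 65 and 77: 142
merge de(84) and 142: 226
Huffman total = 41 + 65 + 77 + 142 + 226 = 551 bits.
Saving = 678 − 551 = 127 bits.

127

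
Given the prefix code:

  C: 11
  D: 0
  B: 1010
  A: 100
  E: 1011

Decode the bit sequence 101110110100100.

EEDAA

Read left to right; each codeword is recognised as soon as it completes (prefix code):
  1011→E | 1011→E | 0→D | 100→A | 100→A
Decoded message: EEDAA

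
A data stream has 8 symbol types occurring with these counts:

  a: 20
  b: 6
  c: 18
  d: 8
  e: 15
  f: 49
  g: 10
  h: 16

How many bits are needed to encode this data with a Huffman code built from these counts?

Build the Huffman tree bottom-up:
combine b(6), d(8) → 14
combine g(10), 14 → 24
combine e(15), h(16) → 31
combine c(18), a(20) → 38
combine 24, 31 → 55
combine 38, f(49) → 87
combine 55, 87 → 142
Each symbol's bit-cost is frequency × depth; summing gives 391 bits (equivalently 14 + 24 + 31 + 38 + 55 + 87 + 142).

391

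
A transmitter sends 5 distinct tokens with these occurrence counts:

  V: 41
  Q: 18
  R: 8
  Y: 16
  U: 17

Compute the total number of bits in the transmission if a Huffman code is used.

Greedily combine the two least-frequent nodes:
R(8) + Y(16) → 24
U(17) + Q(18) → 35
24 + 35 → 59
V(41) + 59 → 100
The encoded length is the sum of every internal node's weight: 24 + 35 + 59 + 100 = 218 bits.

218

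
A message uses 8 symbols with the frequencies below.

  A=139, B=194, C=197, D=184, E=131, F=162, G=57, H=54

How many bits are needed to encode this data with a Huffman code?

3268

Build the Huffman tree bottom-up:
merge H(54) and G(57): 111
merge 111 and E(131): 242
merge A(139) and F(162): 301
merge D(184) and B(194): 378
merge C(197) and 242: 439
merge 301 and 378: 679
merge 439 and 679: 1118
Each symbol's bit-cost is frequency × depth; summing gives 3268 bits (equivalently 111 + 242 + 301 + 378 + 439 + 679 + 1118).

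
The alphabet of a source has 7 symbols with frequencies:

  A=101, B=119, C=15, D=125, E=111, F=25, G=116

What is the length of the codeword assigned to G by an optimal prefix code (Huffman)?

Huffman merges, smallest pair first:
merge C(15) and F(25): 40
merge 40 and A(101): 141
merge E(111) and G(116): 227
merge B(119) and D(125): 244
merge 141 and 227: 368
merge 244 and 368: 612
The subtree containing G is merged 3 times, so code length = 3.

3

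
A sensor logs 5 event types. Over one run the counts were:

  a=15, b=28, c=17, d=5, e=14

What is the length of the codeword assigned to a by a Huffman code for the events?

2

Build the tree from the bottom:
d(5) + e(14) → 19
a(15) + c(17) → 32
19 + b(28) → 47
32 + 47 → 79
a sits 2 levels below the root, so its codeword is 2 bits.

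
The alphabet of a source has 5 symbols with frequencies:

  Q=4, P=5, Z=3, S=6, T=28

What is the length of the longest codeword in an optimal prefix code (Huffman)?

3

Merge the two lowest-weight nodes at each step:
Z(3) + Q(4) → 7
P(5) + S(6) → 11
7 + 11 → 18
18 + T(28) → 46
The rarest symbols sit at the bottom; the longest codeword is 3 bits.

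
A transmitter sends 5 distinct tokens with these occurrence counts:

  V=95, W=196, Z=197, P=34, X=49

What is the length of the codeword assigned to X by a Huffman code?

Huffman merges, smallest pair first:
merge P(34) and X(49): 83
merge 83 and V(95): 178
merge 178 and W(196): 374
merge Z(197) and 374: 571
The subtree containing X is merged 4 times, so code length = 4.

4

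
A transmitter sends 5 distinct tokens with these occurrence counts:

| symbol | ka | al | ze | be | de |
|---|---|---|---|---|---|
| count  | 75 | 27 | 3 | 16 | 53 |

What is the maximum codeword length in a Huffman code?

4

Merge the two lowest-weight nodes at each step:
merge ze(3) and be(16): 19
merge 19 and al(27): 46
merge 46 and de(53): 99
merge ka(75) and 99: 174
The first pair merged (ze, be) ends up deepest, at depth 4.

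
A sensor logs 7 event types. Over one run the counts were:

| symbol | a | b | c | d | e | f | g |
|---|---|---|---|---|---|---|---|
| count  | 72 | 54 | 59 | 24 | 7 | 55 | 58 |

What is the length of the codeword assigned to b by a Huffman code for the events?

3

Repeatedly merge the two smallest:
combine e(7), d(24) → 31
combine 31, b(54) → 85
combine f(55), g(58) → 113
combine c(59), a(72) → 131
combine 85, 113 → 198
combine 131, 198 → 329
The subtree containing b is merged 3 times, so code length = 3.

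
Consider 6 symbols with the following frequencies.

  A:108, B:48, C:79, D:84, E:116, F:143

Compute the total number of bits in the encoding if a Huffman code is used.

Merge the two smallest weights repeatedly:
combine B(48), C(79) → 127
combine D(84), A(108) → 192
combine E(116), 127 → 243
combine F(143), 192 → 335
combine 243, 335 → 578
The encoded length is the sum of every internal node's weight: 127 + 192 + 243 + 335 + 578 = 1475 bits.

1475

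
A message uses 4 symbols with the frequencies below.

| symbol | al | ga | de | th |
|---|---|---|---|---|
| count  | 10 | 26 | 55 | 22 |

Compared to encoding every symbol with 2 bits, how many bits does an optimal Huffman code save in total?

Fixed-length: 2 bits × 113 symbols = 226 bits.
Huffman merges:
al(10) + th(22) → 32
ga(26) + 32 → 58
de(55) + 58 → 113
Huffman total = 32 + 58 + 113 = 203 bits.
Saving = 226 − 203 = 23 bits.

23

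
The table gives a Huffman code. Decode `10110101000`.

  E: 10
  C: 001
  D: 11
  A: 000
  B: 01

EDBBA

Read left to right; each codeword is recognised as soon as it completes (prefix code):
  10→E | 11→D | 01→B | 01→B | 000→A
Decoded message: EDBBA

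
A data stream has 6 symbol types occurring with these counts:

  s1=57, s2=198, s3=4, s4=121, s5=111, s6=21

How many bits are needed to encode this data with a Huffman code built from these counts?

Merge the two smallest weights repeatedly:
s3(4) + s6(21) → 25
25 + s1(57) → 82
82 + s5(111) → 193
s4(121) + 193 → 314
s2(198) + 314 → 512
Each symbol's bit-cost is frequency × depth; summing gives 1126 bits (equivalently 25 + 82 + 193 + 314 + 512).

1126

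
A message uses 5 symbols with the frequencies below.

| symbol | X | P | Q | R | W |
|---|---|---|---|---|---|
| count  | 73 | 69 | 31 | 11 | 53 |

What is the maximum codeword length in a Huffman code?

3

Merge the two lowest-weight nodes at each step:
combine R(11), Q(31) → 42
combine 42, W(53) → 95
combine P(69), X(73) → 142
combine 95, 142 → 237
The first pair merged (R, Q) ends up deepest, at depth 3.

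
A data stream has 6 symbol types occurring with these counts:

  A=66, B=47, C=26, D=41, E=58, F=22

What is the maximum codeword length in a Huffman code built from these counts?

Merge the two lowest-weight nodes at each step:
combine F(22), C(26) → 48
combine D(41), B(47) → 88
combine 48, E(58) → 106
combine A(66), 88 → 154
combine 106, 154 → 260
The rarest symbols sit at the bottom; the longest codeword is 3 bits.

3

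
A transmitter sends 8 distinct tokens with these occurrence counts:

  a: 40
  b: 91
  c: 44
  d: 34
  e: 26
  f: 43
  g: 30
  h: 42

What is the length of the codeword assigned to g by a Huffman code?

Repeatedly merge the two smallest:
merge e(26) and g(30): 56
merge d(34) and a(40): 74
merge h(42) and f(43): 85
merge c(44) and 56: 100
merge 74 and 85: 159
merge b(91) and 100: 191
merge 159 and 191: 350
The subtree containing g is merged 4 times, so code length = 4.

4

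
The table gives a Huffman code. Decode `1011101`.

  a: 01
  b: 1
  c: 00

Read left to right; each codeword is recognised as soon as it completes (prefix code):
  1→b | 01→a | 1→b | 1→b | 01→a
Decoded message: babba

babba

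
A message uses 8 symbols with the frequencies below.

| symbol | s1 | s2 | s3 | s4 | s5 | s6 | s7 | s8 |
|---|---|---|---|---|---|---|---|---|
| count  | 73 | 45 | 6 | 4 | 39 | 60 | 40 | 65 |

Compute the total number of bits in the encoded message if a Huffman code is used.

Build the Huffman tree bottom-up:
merge s4(4) and s3(6): 10
merge 10 and s5(39): 49
merge s7(40) and s2(45): 85
merge 49 and s6(60): 109
merge s8(65) and s1(73): 138
merge 85 and 109: 194
merge 138 and 194: 332
Each symbol's bit-cost is frequency × depth; summing gives 917 bits (equivalently 10 + 49 + 85 + 109 + 138 + 194 + 332).

917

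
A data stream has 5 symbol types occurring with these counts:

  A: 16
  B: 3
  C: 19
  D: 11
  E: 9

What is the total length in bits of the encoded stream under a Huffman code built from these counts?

128

Merge the two smallest weights repeatedly:
merge B(3) and E(9): 12
merge D(11) and 12: 23
merge A(16) and C(19): 35
merge 23 and 35: 58
Each symbol's bit-cost is frequency × depth; summing gives 128 bits (equivalently 12 + 23 + 35 + 58).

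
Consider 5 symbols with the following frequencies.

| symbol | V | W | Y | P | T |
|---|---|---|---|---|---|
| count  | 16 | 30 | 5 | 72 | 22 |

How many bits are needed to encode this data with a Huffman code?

Build the Huffman tree bottom-up:
merge Y(5) and V(16): 21
merge 21 and T(22): 43
merge W(30) and 43: 73
merge P(72) and 73: 145
Total encoded bits = sum of merged weights = 21 + 43 + 73 + 145 = 282.

282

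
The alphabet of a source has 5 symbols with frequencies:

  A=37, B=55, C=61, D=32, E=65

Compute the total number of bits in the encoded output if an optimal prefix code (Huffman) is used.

569

Greedily combine the two least-frequent nodes:
D(32) + A(37) → 69
B(55) + C(61) → 116
E(65) + 69 → 134
116 + 134 → 250
Each symbol's bit-cost is frequency × depth; summing gives 569 bits (equivalently 69 + 116 + 134 + 250).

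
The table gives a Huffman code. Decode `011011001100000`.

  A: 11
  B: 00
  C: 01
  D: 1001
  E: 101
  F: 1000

CEDFB

Read left to right; each codeword is recognised as soon as it completes (prefix code):
  01→C | 101→E | 1001→D | 1000→F | 00→B
Decoded message: CEDFB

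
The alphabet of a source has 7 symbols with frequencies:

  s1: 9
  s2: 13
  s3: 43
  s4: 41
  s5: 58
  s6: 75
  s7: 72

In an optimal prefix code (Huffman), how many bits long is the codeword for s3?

3

Repeatedly merge the two smallest:
combine s1(9), s2(13) → 22
combine 22, s4(41) → 63
combine s3(43), s5(58) → 101
combine 63, s7(72) → 135
combine s6(75), 101 → 176
combine 135, 176 → 311
s3's leaf is at depth 3, giving a 3-bit codeword.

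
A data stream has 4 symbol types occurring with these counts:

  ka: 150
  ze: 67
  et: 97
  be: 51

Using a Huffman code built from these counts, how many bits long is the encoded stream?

Greedily combine the two least-frequent nodes:
merge be(51) and ze(67): 118
merge et(97) and 118: 215
merge ka(150) and 215: 365
The encoded length is the sum of every internal node's weight: 118 + 215 + 365 = 698 bits.

698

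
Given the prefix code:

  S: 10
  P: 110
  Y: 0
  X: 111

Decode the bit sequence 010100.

YSSY

Read left to right; each codeword is recognised as soon as it completes (prefix code):
  0→Y | 10→S | 10→S | 0→Y
Decoded message: YSSY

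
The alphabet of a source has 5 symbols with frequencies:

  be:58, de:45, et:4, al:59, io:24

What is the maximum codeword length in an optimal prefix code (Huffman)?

3

Merge the two lowest-weight nodes at each step:
et(4) + io(24) → 28
28 + de(45) → 73
be(58) + al(59) → 117
73 + 117 → 190
The first pair merged (et, io) ends up deepest, at depth 3.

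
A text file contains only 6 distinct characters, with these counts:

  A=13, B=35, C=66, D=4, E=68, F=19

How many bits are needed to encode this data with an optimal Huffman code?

Merge the two smallest weights repeatedly:
combine D(4), A(13) → 17
combine 17, F(19) → 36
combine B(35), 36 → 71
combine C(66), E(68) → 134
combine 71, 134 → 205
Total encoded bits = sum of merged weights = 17 + 36 + 71 + 134 + 205 = 463.

463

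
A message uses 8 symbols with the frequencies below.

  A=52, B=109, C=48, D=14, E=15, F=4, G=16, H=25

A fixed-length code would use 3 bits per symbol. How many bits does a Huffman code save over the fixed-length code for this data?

126

Fixed-length: 3 bits × 283 symbols = 849 bits.
Huffman merges:
F(4) + D(14) → 18
E(15) + G(16) → 31
18 + H(25) → 43
31 + 43 → 74
C(48) + A(52) → 100
74 + 100 → 174
B(109) + 174 → 283
Huffman total = 18 + 31 + 43 + 74 + 100 + 174 + 283 = 723 bits.
Saving = 849 − 723 = 126 bits.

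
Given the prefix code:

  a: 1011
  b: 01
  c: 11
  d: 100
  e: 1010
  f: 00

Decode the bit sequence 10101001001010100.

Read left to right; each codeword is recognised as soon as it completes (prefix code):
  1010→e | 100→d | 100→d | 1010→e | 100→d
Decoded message: edded

edded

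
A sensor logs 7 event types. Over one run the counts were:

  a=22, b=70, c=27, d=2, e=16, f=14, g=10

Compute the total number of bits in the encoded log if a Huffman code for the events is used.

381

Greedily combine the two least-frequent nodes:
combine d(2), g(10) → 12
combine 12, f(14) → 26
combine e(16), a(22) → 38
combine 26, c(27) → 53
combine 38, 53 → 91
combine b(70), 91 → 161
The encoded length is the sum of every internal node's weight: 12 + 26 + 38 + 53 + 91 + 161 = 381 bits.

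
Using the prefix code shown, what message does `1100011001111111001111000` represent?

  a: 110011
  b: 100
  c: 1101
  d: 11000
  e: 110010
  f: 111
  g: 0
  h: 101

Read left to right; each codeword is recognised as soon as it completes (prefix code):
  11000→d | 110011→a | 111→f | 110011→a | 11000→d
Decoded message: dafad

dafad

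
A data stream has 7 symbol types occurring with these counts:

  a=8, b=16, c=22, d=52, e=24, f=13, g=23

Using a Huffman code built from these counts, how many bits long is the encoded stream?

419

Merge the two smallest weights repeatedly:
a(8) + f(13) → 21
b(16) + 21 → 37
c(22) + g(23) → 45
e(24) + 37 → 61
45 + d(52) → 97
61 + 97 → 158
Each symbol's bit-cost is frequency × depth; summing gives 419 bits (equivalently 21 + 37 + 45 + 61 + 97 + 158).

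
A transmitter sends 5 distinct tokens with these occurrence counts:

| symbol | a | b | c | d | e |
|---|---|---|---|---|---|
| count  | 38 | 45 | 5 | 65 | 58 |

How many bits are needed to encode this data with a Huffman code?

465

Greedily combine the two least-frequent nodes:
c(5) + a(38) → 43
43 + b(45) → 88
e(58) + d(65) → 123
88 + 123 → 211
The encoded length is the sum of every internal node's weight: 43 + 88 + 123 + 211 = 465 bits.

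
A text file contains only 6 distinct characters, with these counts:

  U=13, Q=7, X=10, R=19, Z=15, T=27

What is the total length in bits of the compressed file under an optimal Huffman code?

227

Greedily combine the two least-frequent nodes:
combine Q(7), X(10) → 17
combine U(13), Z(15) → 28
combine 17, R(19) → 36
combine T(27), 28 → 55
combine 36, 55 → 91
The encoded length is the sum of every internal node's weight: 17 + 28 + 36 + 55 + 91 = 227 bits.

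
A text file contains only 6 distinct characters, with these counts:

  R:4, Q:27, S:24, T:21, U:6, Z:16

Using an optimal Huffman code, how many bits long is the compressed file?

Greedily combine the two least-frequent nodes:
merge R(4) and U(6): 10
merge 10 and Z(16): 26
merge T(21) and S(24): 45
merge 26 and Q(27): 53
merge 45 and 53: 98
Each symbol's bit-cost is frequency × depth; summing gives 232 bits (equivalently 10 + 26 + 45 + 53 + 98).

232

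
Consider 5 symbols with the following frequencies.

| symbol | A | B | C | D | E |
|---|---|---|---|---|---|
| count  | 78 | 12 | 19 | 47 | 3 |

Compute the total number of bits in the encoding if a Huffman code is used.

289

Merge the two smallest weights repeatedly:
combine E(3), B(12) → 15
combine 15, C(19) → 34
combine 34, D(47) → 81
combine A(78), 81 → 159
Total encoded bits = sum of merged weights = 15 + 34 + 81 + 159 = 289.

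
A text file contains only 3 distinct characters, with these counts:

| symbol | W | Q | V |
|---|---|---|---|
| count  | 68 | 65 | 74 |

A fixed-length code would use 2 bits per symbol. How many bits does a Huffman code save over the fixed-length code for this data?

74

Fixed-length: 2 bits × 207 symbols = 414 bits.
Huffman merges:
Q(65) + W(68) → 133
V(74) + 133 → 207
Huffman total = 133 + 207 = 340 bits.
Saving = 414 − 340 = 74 bits.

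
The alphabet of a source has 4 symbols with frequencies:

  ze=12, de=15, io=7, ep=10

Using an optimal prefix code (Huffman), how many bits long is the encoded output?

Build the Huffman tree bottom-up:
io(7) + ep(10) → 17
ze(12) + de(15) → 27
17 + 27 → 44
Total encoded bits = sum of merged weights = 17 + 27 + 44 = 88.

88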